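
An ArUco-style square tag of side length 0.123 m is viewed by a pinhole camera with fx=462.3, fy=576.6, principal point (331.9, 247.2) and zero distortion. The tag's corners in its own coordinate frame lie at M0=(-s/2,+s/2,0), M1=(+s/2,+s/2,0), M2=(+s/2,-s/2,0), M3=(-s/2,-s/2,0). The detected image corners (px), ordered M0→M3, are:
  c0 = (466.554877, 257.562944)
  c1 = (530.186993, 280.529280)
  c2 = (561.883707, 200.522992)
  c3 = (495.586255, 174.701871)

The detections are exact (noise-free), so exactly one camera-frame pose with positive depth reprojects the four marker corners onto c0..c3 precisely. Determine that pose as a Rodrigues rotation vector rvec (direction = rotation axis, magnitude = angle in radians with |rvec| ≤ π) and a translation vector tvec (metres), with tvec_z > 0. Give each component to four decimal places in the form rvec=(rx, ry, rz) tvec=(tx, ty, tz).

rvec=(0.3482, -0.0815, 0.2920) tvec=(0.3111, -0.0243, 0.7920)

Intrinsics K: fx=462.3, fy=576.6, cx=331.9, cy=247.2
Marker side s = 0.123 m; corners in marker frame (Z=0):
  M0 = (-0.0615, +0.0615, 0)
  M1 = (+0.0615, +0.0615, 0)
  M2 = (+0.0615, -0.0615, 0)
  M3 = (-0.0615, -0.0615, 0)
Detected image corners:
  c0 = (466.554877, 257.562944) px
  c1 = (530.186993, 280.529280) px
  c2 = (561.883707, 200.522992) px
  c3 = (495.586255, 174.701871) px
Planar DLT: solve 8×8 A·h = b for H (H[2,2]=1):
  H  [+611.27798 -36.69961 +513.49501]
  H  [+235.10293 +755.43442 +229.47634]
  H  [+0.16236 +0.40944 +1.00000]
B = K⁻¹H; ‖b₁‖=1.262687, ‖b₂‖=1.262688; λ = 2/(‖b₁‖+‖b₂‖) = 0.791962, sign → tz>0 ⇒ λ=+0.791962
r₁ = λ·B[:,0] = (+0.95486,+0.26779,+0.12858); r₂ = λ·B[:,1] = (-0.29567,+0.89857,+0.32426)
r₃ = r₁×r₂ = (-0.02871,-0.34764,+0.93719); SVD([r₁ r₂ r₃]) → R = UVᵀ:
  R  [+0.95486 -0.29567 -0.02871]
  R  [+0.26779 +0.89857 -0.34764]
  R  [+0.12858 +0.32426 +0.93719]
t = (+0.31109, -0.02434, +0.79196) m
tr R = 2.790619; θ = arccos((tr R − 1)/2) = 0.461671 rad = 26.452°
axis k = ((R−Rᵀ)₃₂, (R−Rᵀ)₁₃, (R−Rᵀ)₂₁) / (2 sinθ) = (+0.754198, -0.176559, +0.632465)
rvec = θ·k = (+0.348192, -0.081512, +0.291991)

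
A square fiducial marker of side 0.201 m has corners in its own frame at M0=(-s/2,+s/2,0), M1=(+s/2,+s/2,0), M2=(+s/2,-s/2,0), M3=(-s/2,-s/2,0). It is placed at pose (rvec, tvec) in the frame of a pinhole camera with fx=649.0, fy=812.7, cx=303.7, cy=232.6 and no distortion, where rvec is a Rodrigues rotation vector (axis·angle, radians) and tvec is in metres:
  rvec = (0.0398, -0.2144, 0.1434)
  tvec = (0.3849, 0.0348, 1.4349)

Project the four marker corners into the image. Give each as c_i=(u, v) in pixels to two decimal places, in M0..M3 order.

Intrinsics K: fx=649.0, fy=812.7, cx=303.7, cy=232.6
Marker side s = 0.201 m; corners in marker frame (Z=0):
  M0 = (-0.1005, +0.1005, 0)
  M1 = (+0.1005, +0.1005, 0)
  M2 = (+0.1005, -0.1005, 0)
  M3 = (-0.1005, -0.1005, 0)
rvec = (0.0398, -0.2144, 0.1434), |rvec| = θ = 0.26099 rad = 14.954°
Rodrigues: sinθ=0.25804, 1−cosθ=0.03386; R = I + sinθ·[k]× + (1−cosθ)·[k]×²:
    [+0.96692 -0.14602 -0.20914]
    [+0.13754 +0.98899 -0.05464]
    [+0.21481 +0.02406 +0.97636]
t = (0.3849, 0.0348, 1.4349) m
M0: Pc = R·M0+t = (+0.27305, +0.12037, +1.41573); u = 649.0·(+0.27305)/1.41573 + 303.7 = 428.8714, v = 812.7·(+0.12037)/1.41573 + 232.6 = 301.6991
M1: Pc = R·M1+t = (+0.46740, +0.14802, +1.45891); u = 649.0·(+0.46740)/1.45891 + 303.7 = 511.6249, v = 812.7·(+0.14802)/1.45891 + 232.6 = 315.0537
M2: Pc = R·M2+t = (+0.49675, -0.05077, +1.45407); u = 649.0·(+0.49675)/1.45407 + 303.7 = 525.4164, v = 812.7·(-0.05077)/1.45407 + 232.6 = 204.2233
M3: Pc = R·M3+t = (+0.30240, -0.07842, +1.41089); u = 649.0·(+0.30240)/1.41089 + 303.7 = 442.8014, v = 812.7·(-0.07842)/1.41089 + 232.6 = 187.4311

c0=(428.87, 301.70) c1=(511.62, 315.05) c2=(525.42, 204.22) c3=(442.80, 187.43)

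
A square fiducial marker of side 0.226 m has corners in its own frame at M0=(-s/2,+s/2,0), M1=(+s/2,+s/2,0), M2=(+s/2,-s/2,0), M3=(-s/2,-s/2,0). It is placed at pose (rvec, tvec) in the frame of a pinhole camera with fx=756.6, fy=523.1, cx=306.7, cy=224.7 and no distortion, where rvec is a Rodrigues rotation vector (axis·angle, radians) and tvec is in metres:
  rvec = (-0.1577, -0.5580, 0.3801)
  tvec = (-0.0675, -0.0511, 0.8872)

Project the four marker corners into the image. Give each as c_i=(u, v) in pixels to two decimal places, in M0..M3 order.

c0=(127.45, 230.12) c1=(295.07, 280.25) c2=(350.05, 165.09) c3=(200.33, 103.53)

Intrinsics K: fx=756.6, fy=523.1, cx=306.7, cy=224.7
Marker side s = 0.226 m; corners in marker frame (Z=0):
  M0 = (-0.1130, +0.1130, 0)
  M1 = (+0.1130, +0.1130, 0)
  M2 = (+0.1130, -0.1130, 0)
  M3 = (-0.1130, -0.1130, 0)
rvec = (-0.1577, -0.5580, 0.3801), |rvec| = θ = 0.69333 rad = 39.725°
Rodrigues: sinθ=0.63910, 1−cosθ=0.23088; R = I + sinθ·[k]× + (1−cosθ)·[k]×²:
    [+0.78107 -0.30811 -0.54315]
    [+0.39263 +0.91867 +0.04350]
    [+0.48557 -0.24723 +0.83851]
t = (-0.0675, -0.0511, 0.8872) m
M0: Pc = R·M0+t = (-0.19058, +0.00834, +0.80439); u = 756.6·(-0.19058)/0.80439 + 306.7 = 127.4468, v = 523.1·(+0.00834)/0.80439 + 224.7 = 230.1245
M1: Pc = R·M1+t = (-0.01406, +0.09708, +0.91413); u = 756.6·(-0.01406)/0.91413 + 306.7 = 295.0665, v = 523.1·(+0.09708)/0.91413 + 224.7 = 280.2510
M2: Pc = R·M2+t = (+0.05558, -0.11054, +0.97001); u = 756.6·(+0.05558)/0.97001 + 306.7 = 350.0493, v = 523.1·(-0.11054)/0.97001 + 224.7 = 165.0878
M3: Pc = R·M3+t = (-0.12094, -0.19928, +0.86027); u = 756.6·(-0.12094)/0.86027 + 306.7 = 200.3303, v = 523.1·(-0.19928)/0.86027 + 224.7 = 103.5265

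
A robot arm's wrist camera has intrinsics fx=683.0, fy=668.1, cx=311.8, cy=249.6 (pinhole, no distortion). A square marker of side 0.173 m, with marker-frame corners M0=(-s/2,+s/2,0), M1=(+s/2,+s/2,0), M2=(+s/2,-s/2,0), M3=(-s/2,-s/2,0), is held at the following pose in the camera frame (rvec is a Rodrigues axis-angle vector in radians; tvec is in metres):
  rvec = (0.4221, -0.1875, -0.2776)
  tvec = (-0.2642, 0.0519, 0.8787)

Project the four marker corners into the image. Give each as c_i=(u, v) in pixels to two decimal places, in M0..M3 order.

c0=(65.49, 363.14) c1=(191.66, 322.76) c2=(149.94, 210.38) c3=(11.49, 251.51)

Intrinsics K: fx=683.0, fy=668.1, cx=311.8, cy=249.6
Marker side s = 0.173 m; corners in marker frame (Z=0):
  M0 = (-0.0865, +0.0865, 0)
  M1 = (+0.0865, +0.0865, 0)
  M2 = (+0.0865, -0.0865, 0)
  M3 = (-0.0865, -0.0865, 0)
rvec = (0.4221, -0.1875, -0.2776), |rvec| = θ = 0.53888 rad = 30.875°
Rodrigues: sinθ=0.51317, 1−cosθ=0.14171; R = I + sinθ·[k]× + (1−cosθ)·[k]×²:
    [+0.94524 +0.22574 -0.23574]
    [-0.30298 +0.87544 -0.37656]
    [+0.12137 +0.42737 +0.89589]
t = (-0.2642, 0.0519, 0.8787) m
M0: Pc = R·M0+t = (-0.32644, +0.15383, +0.90517); u = 683.0·(-0.32644)/0.90517 + 311.8 = 65.4853, v = 668.1·(+0.15383)/0.90517 + 249.6 = 363.1439
M1: Pc = R·M1+t = (-0.16291, +0.10142, +0.92617); u = 683.0·(-0.16291)/0.92617 + 311.8 = 191.6615, v = 668.1·(+0.10142)/0.92617 + 249.6 = 322.7589
M2: Pc = R·M2+t = (-0.20196, -0.05003, +0.85223); u = 683.0·(-0.20196)/0.85223 + 311.8 = 149.9416, v = 668.1·(-0.05003)/0.85223 + 249.6 = 210.3764
M3: Pc = R·M3+t = (-0.36549, +0.00238, +0.83123); u = 683.0·(-0.36549)/0.83123 + 311.8 = 11.4887, v = 668.1·(+0.00238)/0.83123 + 249.6 = 251.5146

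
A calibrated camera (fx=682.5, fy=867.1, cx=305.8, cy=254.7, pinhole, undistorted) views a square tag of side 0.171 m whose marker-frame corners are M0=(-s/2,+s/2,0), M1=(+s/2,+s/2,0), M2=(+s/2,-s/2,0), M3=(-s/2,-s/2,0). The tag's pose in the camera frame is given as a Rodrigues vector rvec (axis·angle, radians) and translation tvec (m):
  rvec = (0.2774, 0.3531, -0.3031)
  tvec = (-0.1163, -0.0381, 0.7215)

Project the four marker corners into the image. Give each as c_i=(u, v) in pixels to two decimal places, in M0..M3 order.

c0=(160.77, 323.16) c1=(295.11, 278.94) c2=(236.05, 77.52) c3=(100.28, 141.57)

Intrinsics K: fx=682.5, fy=867.1, cx=305.8, cy=254.7
Marker side s = 0.171 m; corners in marker frame (Z=0):
  M0 = (-0.0855, +0.0855, 0)
  M1 = (+0.0855, +0.0855, 0)
  M2 = (+0.0855, -0.0855, 0)
  M3 = (-0.0855, -0.0855, 0)
rvec = (0.2774, 0.3531, -0.3031), |rvec| = θ = 0.54176 rad = 31.040°
Rodrigues: sinθ=0.51564, 1−cosθ=0.14320; R = I + sinθ·[k]× + (1−cosθ)·[k]×²:
    [+0.89435 +0.33628 +0.29506]
    [-0.24070 +0.91763 -0.31624]
    [-0.37710 +0.21181 +0.90163]
t = (-0.1163, -0.0381, 0.7215) m
M0: Pc = R·M0+t = (-0.16401, +0.06094, +0.77185); u = 682.5·(-0.16401)/0.77185 + 305.8 = 160.7719, v = 867.1·(+0.06094)/0.77185 + 254.7 = 323.1574
M1: Pc = R·M1+t = (-0.01108, +0.01978, +0.70737); u = 682.5·(-0.01108)/0.70737 + 305.8 = 295.1081, v = 867.1·(+0.01978)/0.70737 + 254.7 = 278.9439
M2: Pc = R·M2+t = (-0.06859, -0.13714, +0.67115); u = 682.5·(-0.06859)/0.67115 + 305.8 = 236.0549, v = 867.1·(-0.13714)/0.67115 + 254.7 = 77.5229
M3: Pc = R·M3+t = (-0.22152, -0.09598, +0.73563); u = 682.5·(-0.22152)/0.73563 + 305.8 = 100.2810, v = 867.1·(-0.09598)/0.73563 + 254.7 = 141.5696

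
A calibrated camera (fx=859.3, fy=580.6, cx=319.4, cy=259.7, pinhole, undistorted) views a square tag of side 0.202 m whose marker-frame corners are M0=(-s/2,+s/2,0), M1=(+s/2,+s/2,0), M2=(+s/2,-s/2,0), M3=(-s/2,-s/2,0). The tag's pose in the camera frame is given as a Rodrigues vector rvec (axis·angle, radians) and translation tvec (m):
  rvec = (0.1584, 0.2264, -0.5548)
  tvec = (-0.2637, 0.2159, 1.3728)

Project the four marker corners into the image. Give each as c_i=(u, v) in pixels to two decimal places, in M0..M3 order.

Intrinsics K: fx=859.3, fy=580.6, cx=319.4, cy=259.7
Marker side s = 0.202 m; corners in marker frame (Z=0):
  M0 = (-0.1010, +0.1010, 0)
  M1 = (+0.1010, +0.1010, 0)
  M2 = (+0.1010, -0.1010, 0)
  M3 = (-0.1010, -0.1010, 0)
rvec = (0.1584, 0.2264, -0.5548), |rvec| = θ = 0.61980 rad = 35.512°
Rodrigues: sinθ=0.58087, 1−cosθ=0.18600; R = I + sinθ·[k]× + (1−cosθ)·[k]×²:
    [+0.82614 +0.53732 +0.16963]
    [-0.50259 +0.83881 -0.20927]
    [-0.25473 +0.08763 +0.96303]
t = (-0.2637, 0.2159, 1.3728) m
M0: Pc = R·M0+t = (-0.29287, +0.35138, +1.40738); u = 859.3·(-0.29287)/1.40738 + 319.4 = 140.5822, v = 580.6·(+0.35138)/1.40738 + 259.7 = 404.6591
M1: Pc = R·M1+t = (-0.12599, +0.24986, +1.35592); u = 859.3·(-0.12599)/1.35592 + 319.4 = 239.5552, v = 580.6·(+0.24986)/1.35592 + 259.7 = 366.6883
M2: Pc = R·M2+t = (-0.23453, +0.08042, +1.33822); u = 859.3·(-0.23453)/1.33822 + 319.4 = 168.8042, v = 580.6·(+0.08042)/1.33822 + 259.7 = 294.5902
M3: Pc = R·M3+t = (-0.40141, +0.18194, +1.38968); u = 859.3·(-0.40141)/1.38968 + 319.4 = 71.1902, v = 580.6·(+0.18194)/1.38968 + 259.7 = 335.7142

c0=(140.58, 404.66) c1=(239.56, 366.69) c2=(168.80, 294.59) c3=(71.19, 335.71)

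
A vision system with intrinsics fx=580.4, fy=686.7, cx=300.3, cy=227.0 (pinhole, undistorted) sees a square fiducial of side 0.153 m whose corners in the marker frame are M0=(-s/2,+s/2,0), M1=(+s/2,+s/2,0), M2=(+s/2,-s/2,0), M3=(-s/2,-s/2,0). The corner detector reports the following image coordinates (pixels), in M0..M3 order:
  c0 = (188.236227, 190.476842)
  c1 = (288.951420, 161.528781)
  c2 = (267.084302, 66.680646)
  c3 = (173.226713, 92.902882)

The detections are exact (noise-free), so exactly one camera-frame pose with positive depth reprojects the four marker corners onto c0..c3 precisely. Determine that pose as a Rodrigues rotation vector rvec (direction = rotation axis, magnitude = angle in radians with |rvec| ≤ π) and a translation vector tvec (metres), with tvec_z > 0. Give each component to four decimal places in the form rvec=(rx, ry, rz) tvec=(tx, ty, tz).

rvec=(-0.4362, 0.0086, -0.2486) tvec=(-0.1091, -0.1309, 0.8913)

Intrinsics K: fx=580.4, fy=686.7, cx=300.3, cy=227.0
Marker side s = 0.153 m; corners in marker frame (Z=0):
  M0 = (-0.0765, +0.0765, 0)
  M1 = (+0.0765, +0.0765, 0)
  M2 = (+0.0765, -0.0765, 0)
  M3 = (-0.0765, -0.0765, 0)
Detected image corners:
  c0 = (188.236227, 190.476842) px
  c1 = (288.951420, 161.528781) px
  c2 = (267.084302, 66.680646) px
  c3 = (173.226713, 92.902882) px
Planar DLT: solve 8×8 A·h = b for H (H[2,2]=1):
  H  [+646.60067 +12.73401 +229.23036]
  H  [-173.53551 +568.65196 +126.11360]
  H  [+0.05035 -0.47025 +1.00000]
B = K⁻¹H; ‖b₁‖=1.121987, ‖b₂‖=1.121987; λ = 2/(‖b₁‖+‖b₂‖) = 0.891276, sign → tz>0 ⇒ λ=+0.891276
r₁ = λ·B[:,0] = (+0.96972,-0.24007,+0.04487); r₂ = λ·B[:,1] = (+0.23641,+0.87661,-0.41913)
r₃ = r₁×r₂ = (+0.06128,+0.41704,+0.90682); SVD([r₁ r₂ r₃]) → R = UVᵀ:
  R  [+0.96972 +0.23641 +0.06128]
  R  [-0.24007 +0.87661 +0.41704]
  R  [+0.04487 -0.41913 +0.90682]
t = (-0.10914, -0.13094, +0.89128) m
tr R = 2.753147; θ = arccos((tr R − 1)/2) = 0.502101 rad = 28.768°
axis k = ((R−Rᵀ)₃₂, (R−Rᵀ)₁₃, (R−Rᵀ)₂₁) / (2 sinθ) = (-0.868712, +0.017049, -0.495023)
rvec = θ·k = (-0.436182, +0.008560, -0.248552)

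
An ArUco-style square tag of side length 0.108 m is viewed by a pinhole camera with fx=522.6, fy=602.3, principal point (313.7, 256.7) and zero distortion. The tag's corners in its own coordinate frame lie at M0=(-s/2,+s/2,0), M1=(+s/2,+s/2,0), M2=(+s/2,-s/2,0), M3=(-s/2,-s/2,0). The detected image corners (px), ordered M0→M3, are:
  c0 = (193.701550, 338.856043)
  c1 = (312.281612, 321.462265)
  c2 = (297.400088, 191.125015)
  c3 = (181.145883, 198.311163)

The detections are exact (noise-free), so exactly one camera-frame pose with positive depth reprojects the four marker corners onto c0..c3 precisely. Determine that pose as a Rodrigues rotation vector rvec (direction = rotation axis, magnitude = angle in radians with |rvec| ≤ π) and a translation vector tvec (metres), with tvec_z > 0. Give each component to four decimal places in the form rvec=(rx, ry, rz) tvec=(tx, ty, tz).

rvec=(-0.1449, -0.3183, -0.1112) tvec=(-0.0594, 0.0036, 0.4736)

Intrinsics K: fx=522.6, fy=602.3, cx=313.7, cy=256.7
Marker side s = 0.108 m; corners in marker frame (Z=0):
  M0 = (-0.0540, +0.0540, 0)
  M1 = (+0.0540, +0.0540, 0)
  M2 = (+0.0540, -0.0540, 0)
  M3 = (-0.0540, -0.0540, 0)
Detected image corners:
  c0 = (193.701550, 338.856043) px
  c1 = (312.281612, 321.462265) px
  c2 = (297.400088, 191.125015) px
  c3 = (181.145883, 198.311163) px
Planar DLT: solve 8×8 A·h = b for H (H[2,2]=1):
  H  [+1252.94698 +62.88875 +248.17207]
  H  [+63.76797 +1183.56168 +261.25624]
  H  [+0.67404 -0.26216 +1.00000]
B = K⁻¹H; ‖b₁‖=2.111627, ‖b₂‖=2.111627; λ = 2/(‖b₁‖+‖b₂‖) = 0.473568, sign → tz>0 ⇒ λ=+0.473568
r₁ = λ·B[:,0] = (+0.94378,-0.08591,+0.31921); r₂ = λ·B[:,1] = (+0.13151,+0.98351,-0.12415)
r₃ = r₁×r₂ = (-0.30328,+0.15915,+0.93952); SVD([r₁ r₂ r₃]) → R = UVᵀ:
  R  [+0.94378 +0.13151 -0.30328]
  R  [-0.08591 +0.98351 +0.15915]
  R  [+0.31921 -0.12415 +0.93952]
t = (-0.05938, +0.00358, +0.47357) m
tr R = 2.866811; θ = arccos((tr R − 1)/2) = 0.367007 rad = 21.028°
axis k = ((R−Rᵀ)₃₂, (R−Rᵀ)₁₃, (R−Rᵀ)₂₁) / (2 sinθ) = (-0.394771, -0.867392, -0.302962)
rvec = θ·k = (-0.144884, -0.318339, -0.111189)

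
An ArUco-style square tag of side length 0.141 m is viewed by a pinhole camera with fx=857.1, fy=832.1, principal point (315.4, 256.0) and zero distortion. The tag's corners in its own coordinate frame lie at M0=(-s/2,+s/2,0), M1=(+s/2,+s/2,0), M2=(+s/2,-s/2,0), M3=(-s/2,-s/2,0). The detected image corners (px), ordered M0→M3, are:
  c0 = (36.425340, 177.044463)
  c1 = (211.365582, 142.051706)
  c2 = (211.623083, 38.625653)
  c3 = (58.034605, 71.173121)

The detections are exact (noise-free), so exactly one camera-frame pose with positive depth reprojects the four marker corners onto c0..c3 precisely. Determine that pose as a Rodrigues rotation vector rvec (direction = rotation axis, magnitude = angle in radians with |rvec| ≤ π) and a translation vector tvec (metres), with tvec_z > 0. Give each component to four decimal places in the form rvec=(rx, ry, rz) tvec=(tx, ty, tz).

Intrinsics K: fx=857.1, fy=832.1, cx=315.4, cy=256.0
Marker side s = 0.141 m; corners in marker frame (Z=0):
  M0 = (-0.0705, +0.0705, 0)
  M1 = (+0.0705, +0.0705, 0)
  M2 = (+0.0705, -0.0705, 0)
  M3 = (-0.0705, -0.0705, 0)
Detected image corners:
  c0 = (36.425340, 177.044463) px
  c1 = (211.365582, 142.051706) px
  c2 = (211.623083, 38.625653) px
  c3 = (58.034605, 71.173121) px
Planar DLT: solve 8×8 A·h = b for H (H[2,2]=1):
  H  [+1142.60683 -198.67552 +128.94118]
  H  [-253.37403 +642.46391 +103.95030]
  H  [-0.13466 -0.93084 +1.00000]
B = K⁻¹H; ‖b₁‖=1.413892, ‖b₂‖=1.413892; λ = 2/(‖b₁‖+‖b₂‖) = 0.707268, sign → tz>0 ⇒ λ=+0.707268
r₁ = λ·B[:,0] = (+0.97791,-0.18606,-0.09524); r₂ = λ·B[:,1] = (+0.07832,+0.74863,-0.65835)
r₃ = r₁×r₂ = (+0.19379,+0.63635,+0.74666); SVD([r₁ r₂ r₃]) → R = UVᵀ:
  R  [+0.97791 +0.07832 +0.19379]
  R  [-0.18606 +0.74863 +0.63635]
  R  [-0.09524 -0.65835 +0.74666]
t = (-0.15386, -0.12924, +0.70727) m
tr R = 2.473199; θ = arccos((tr R − 1)/2) = 0.742768 rad = 42.557°
axis k = ((R−Rᵀ)₃₂, (R−Rᵀ)₁₃, (R−Rᵀ)₂₁) / (2 sinθ) = (-0.957152, +0.213678, -0.195452)
rvec = θ·k = (-0.710942, +0.158713, -0.145176)

rvec=(-0.7109, 0.1587, -0.1452) tvec=(-0.1539, -0.1292, 0.7073)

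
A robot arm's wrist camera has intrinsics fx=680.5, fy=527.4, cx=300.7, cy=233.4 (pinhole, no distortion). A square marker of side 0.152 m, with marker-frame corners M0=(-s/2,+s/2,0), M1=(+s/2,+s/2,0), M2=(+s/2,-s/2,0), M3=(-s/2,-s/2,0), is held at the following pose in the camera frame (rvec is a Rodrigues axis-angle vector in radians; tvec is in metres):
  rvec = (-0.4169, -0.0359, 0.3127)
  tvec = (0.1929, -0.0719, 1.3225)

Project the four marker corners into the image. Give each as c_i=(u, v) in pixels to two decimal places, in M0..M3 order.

Intrinsics K: fx=680.5, fy=527.4, cx=300.7, cy=233.4
Marker side s = 0.152 m; corners in marker frame (Z=0):
  M0 = (-0.0760, +0.0760, 0)
  M1 = (+0.0760, +0.0760, 0)
  M2 = (+0.0760, -0.0760, 0)
  M3 = (-0.0760, -0.0760, 0)
rvec = (-0.4169, -0.0359, 0.3127), |rvec| = θ = 0.52238 rad = 29.930°
Rodrigues: sinθ=0.49894, 1−cosθ=0.13336; R = I + sinθ·[k]× + (1−cosθ)·[k]×²:
    [+0.95158 -0.29136 -0.09800]
    [+0.30599 +0.86727 +0.39271]
    [-0.02942 -0.40368 +0.91443]
t = (0.1929, -0.0719, 1.3225) m
M0: Pc = R·M0+t = (+0.09844, -0.02924, +1.29406); u = 680.5·(+0.09844)/1.29406 + 300.7 = 352.4645, v = 527.4·(-0.02924)/1.29406 + 233.4 = 221.4820
M1: Pc = R·M1+t = (+0.24308, +0.01727, +1.28958); u = 680.5·(+0.24308)/1.28958 + 300.7 = 428.9692, v = 527.4·(+0.01727)/1.28958 + 233.4 = 240.4618
M2: Pc = R·M2+t = (+0.28736, -0.11456, +1.35094); u = 680.5·(+0.28736)/1.35094 + 300.7 = 445.4512, v = 527.4·(-0.11456)/1.35094 + 233.4 = 188.6775
M3: Pc = R·M3+t = (+0.14272, -0.16107, +1.35542); u = 680.5·(+0.14272)/1.35542 + 300.7 = 372.3555, v = 527.4·(-0.16107)/1.35542 + 233.4 = 170.7279

c0=(352.46, 221.48) c1=(428.97, 240.46) c2=(445.45, 188.68) c3=(372.36, 170.73)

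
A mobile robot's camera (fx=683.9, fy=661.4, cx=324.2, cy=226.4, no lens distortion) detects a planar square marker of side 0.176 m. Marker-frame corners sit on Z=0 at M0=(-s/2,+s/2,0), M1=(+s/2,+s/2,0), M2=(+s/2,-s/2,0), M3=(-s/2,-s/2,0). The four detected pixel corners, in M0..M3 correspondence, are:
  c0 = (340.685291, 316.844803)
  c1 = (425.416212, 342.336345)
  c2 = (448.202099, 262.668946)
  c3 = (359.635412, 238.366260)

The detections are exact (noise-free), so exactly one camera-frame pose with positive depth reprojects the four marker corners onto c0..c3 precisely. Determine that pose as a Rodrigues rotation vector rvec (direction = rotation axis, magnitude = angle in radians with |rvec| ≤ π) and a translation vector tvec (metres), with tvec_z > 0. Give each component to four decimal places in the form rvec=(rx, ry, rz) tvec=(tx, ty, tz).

rvec=(0.2664, 0.2441, 0.2421) tvec=(0.1340, 0.1299, 1.3377)

Intrinsics K: fx=683.9, fy=661.4, cx=324.2, cy=226.4
Marker side s = 0.176 m; corners in marker frame (Z=0):
  M0 = (-0.0880, +0.0880, 0)
  M1 = (+0.0880, +0.0880, 0)
  M2 = (+0.0880, -0.0880, 0)
  M3 = (-0.0880, -0.0880, 0)
Detected image corners:
  c0 = (340.685291, 316.844803) px
  c1 = (425.416212, 342.336345) px
  c2 = (448.202099, 262.668946) px
  c3 = (359.635412, 238.366260) px
Planar DLT: solve 8×8 A·h = b for H (H[2,2]=1):
  H  [+431.90686 -33.95184 +392.70426]
  H  [+97.14134 +511.49887 +290.63335]
  H  [-0.15302 +0.21467 +1.00000]
B = K⁻¹H; ‖b₁‖=0.747551, ‖b₂‖=0.747551; λ = 2/(‖b₁‖+‖b₂‖) = 1.337701, sign → tz>0 ⇒ λ=+1.337701
r₁ = λ·B[:,0] = (+0.94184,+0.26654,-0.20469); r₂ = λ·B[:,1] = (-0.20254,+0.93622,+0.28717)
r₃ = r₁×r₂ = (+0.26818,-0.22901,+0.93576); SVD([r₁ r₂ r₃]) → R = UVᵀ:
  R  [+0.94184 -0.20254 +0.26818]
  R  [+0.26654 +0.93622 -0.22901]
  R  [-0.20469 +0.28717 +0.93576]
t = (+0.13399, +0.12991, +1.33770) m
tr R = 2.813817; θ = arccos((tr R − 1)/2) = 0.434909 rad = 24.918°
axis k = ((R−Rᵀ)₃₂, (R−Rᵀ)₁₃, (R−Rᵀ)₂₁) / (2 sinθ) = (+0.612551, +0.561165, +0.556664)
rvec = θ·k = (+0.266404, +0.244056, +0.242099)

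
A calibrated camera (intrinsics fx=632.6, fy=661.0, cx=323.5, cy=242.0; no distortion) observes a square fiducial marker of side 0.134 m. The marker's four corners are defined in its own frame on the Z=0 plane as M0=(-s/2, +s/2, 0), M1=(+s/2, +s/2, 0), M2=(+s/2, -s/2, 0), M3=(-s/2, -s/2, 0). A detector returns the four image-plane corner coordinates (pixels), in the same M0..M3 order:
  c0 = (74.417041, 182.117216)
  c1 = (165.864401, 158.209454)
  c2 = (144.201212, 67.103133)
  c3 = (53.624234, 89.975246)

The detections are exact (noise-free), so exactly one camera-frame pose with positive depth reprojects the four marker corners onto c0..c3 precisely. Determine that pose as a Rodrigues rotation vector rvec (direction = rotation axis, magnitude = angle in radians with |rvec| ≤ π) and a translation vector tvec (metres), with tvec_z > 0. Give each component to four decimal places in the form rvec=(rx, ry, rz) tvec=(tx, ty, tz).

rvec=(-0.0859, -0.0469, -0.2578) tvec=(-0.3102, -0.1638, 0.9177)

Intrinsics K: fx=632.6, fy=661.0, cx=323.5, cy=242.0
Marker side s = 0.134 m; corners in marker frame (Z=0):
  M0 = (-0.0670, +0.0670, 0)
  M1 = (+0.0670, +0.0670, 0)
  M2 = (+0.0670, -0.0670, 0)
  M3 = (-0.0670, -0.0670, 0)
Detected image corners:
  c0 = (74.417041, 182.117216) px
  c1 = (165.864401, 158.209454) px
  c2 = (144.201212, 67.103133) px
  c3 = (53.624234, 89.975246) px
Planar DLT: solve 8×8 A·h = b for H (H[2,2]=1):
  H  [+686.01292 +149.02021 +109.65592]
  H  [-166.76789 +673.06103 +124.03861]
  H  [+0.06242 -0.08593 +1.00000]
B = K⁻¹H; ‖b₁‖=1.089674, ‖b₂‖=1.089674; λ = 2/(‖b₁‖+‖b₂‖) = 0.917705, sign → tz>0 ⇒ λ=+0.917705
r₁ = λ·B[:,0] = (+0.96590,-0.25250,+0.05728); r₂ = λ·B[:,1] = (+0.25651,+0.96332,-0.07886)
r₃ = r₁×r₂ = (-0.03527,+0.09086,+0.99524); SVD([r₁ r₂ r₃]) → R = UVᵀ:
  R  [+0.96590 +0.25651 -0.03527]
  R  [-0.25250 +0.96332 +0.09086]
  R  [+0.05728 -0.07886 +0.99524]
t = (-0.31022, -0.16377, +0.91771) m
tr R = 2.924458; θ = arccos((tr R − 1)/2) = 0.275722 rad = 15.798°
axis k = ((R−Rᵀ)₃₂, (R−Rᵀ)₁₃, (R−Rᵀ)₂₁) / (2 sinθ) = (-0.311699, -0.169975, -0.934854)
rvec = θ·k = (-0.085942, -0.046866, -0.257759)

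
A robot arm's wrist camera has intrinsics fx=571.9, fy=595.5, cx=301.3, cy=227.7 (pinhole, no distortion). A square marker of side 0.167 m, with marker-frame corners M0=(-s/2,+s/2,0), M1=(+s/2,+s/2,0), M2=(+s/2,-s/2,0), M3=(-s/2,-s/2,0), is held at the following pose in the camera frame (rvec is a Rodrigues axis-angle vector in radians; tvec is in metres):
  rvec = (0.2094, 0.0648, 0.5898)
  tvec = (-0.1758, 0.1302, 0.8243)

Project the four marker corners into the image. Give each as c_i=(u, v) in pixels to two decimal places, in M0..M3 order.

c0=(103.99, 334.65) c1=(198.05, 400.59) c2=(258.03, 308.30) c3=(159.78, 239.45)

Intrinsics K: fx=571.9, fy=595.5, cx=301.3, cy=227.7
Marker side s = 0.167 m; corners in marker frame (Z=0):
  M0 = (-0.0835, +0.0835, 0)
  M1 = (+0.0835, +0.0835, 0)
  M2 = (+0.0835, -0.0835, 0)
  M3 = (-0.0835, -0.0835, 0)
rvec = (0.2094, 0.0648, 0.5898), |rvec| = θ = 0.62921 rad = 36.051°
Rodrigues: sinθ=0.58851, 1−cosθ=0.19151; R = I + sinθ·[k]× + (1−cosθ)·[k]×²:
    [+0.82970 -0.54508 +0.12035]
    [+0.55821 +0.81052 -0.17737]
    [-0.00087 +0.21434 +0.97676]
t = (-0.1758, 0.1302, 0.8243) m
M0: Pc = R·M0+t = (-0.29059, +0.15127, +0.84227); u = 571.9·(-0.29059)/0.84227 + 301.3 = 103.9869, v = 595.5·(+0.15127)/0.84227 + 227.7 = 334.6493
M1: Pc = R·M1+t = (-0.15203, +0.24449, +0.84213); u = 571.9·(-0.15203)/0.84213 + 301.3 = 198.0512, v = 595.5·(+0.24449)/0.84213 + 227.7 = 400.5878
M2: Pc = R·M2+t = (-0.06101, +0.10913, +0.80633); u = 571.9·(-0.06101)/0.80633 + 301.3 = 258.0309, v = 595.5·(+0.10913)/0.80633 + 227.7 = 308.2973
M3: Pc = R·M3+t = (-0.19957, +0.01591, +0.80647); u = 571.9·(-0.19957)/0.80647 + 301.3 = 159.7809, v = 595.5·(+0.01591)/0.80647 + 227.7 = 239.4487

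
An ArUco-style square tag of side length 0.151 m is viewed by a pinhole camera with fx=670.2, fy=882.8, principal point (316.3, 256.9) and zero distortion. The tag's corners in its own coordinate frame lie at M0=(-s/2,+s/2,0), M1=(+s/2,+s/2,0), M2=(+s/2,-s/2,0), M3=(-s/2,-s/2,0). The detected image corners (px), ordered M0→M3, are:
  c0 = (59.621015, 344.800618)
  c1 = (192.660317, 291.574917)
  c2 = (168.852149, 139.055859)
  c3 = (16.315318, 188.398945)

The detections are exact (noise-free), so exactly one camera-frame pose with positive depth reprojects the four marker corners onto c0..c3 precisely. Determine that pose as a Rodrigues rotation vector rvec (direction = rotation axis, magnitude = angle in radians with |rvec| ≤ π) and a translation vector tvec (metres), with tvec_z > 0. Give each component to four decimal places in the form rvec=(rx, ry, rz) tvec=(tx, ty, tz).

rvec=(0.5899, -0.3964, -0.1856) tvec=(-0.2170, -0.0098, 0.7145)

Intrinsics K: fx=670.2, fy=882.8, cx=316.3, cy=256.9
Marker side s = 0.151 m; corners in marker frame (Z=0):
  M0 = (-0.0755, +0.0755, 0)
  M1 = (+0.0755, +0.0755, 0)
  M2 = (+0.0755, -0.0755, 0)
  M3 = (-0.0755, -0.0755, 0)
Detected image corners:
  c0 = (59.621015, 344.800618) px
  c1 = (192.660317, 291.574917) px
  c2 = (168.852149, 139.055859) px
  c3 = (16.315318, 188.398945) px
Planar DLT: solve 8×8 A·h = b for H (H[2,2]=1):
  H  [+989.05094 +307.88987 +112.71247]
  H  [-236.09215 +1215.87699 +244.79901]
  H  [+0.43293 +0.80255 +1.00000]
B = K⁻¹H; ‖b₁‖=1.399555, ‖b₂‖=1.399555; λ = 2/(‖b₁‖+‖b₂‖) = 0.714513, sign → tz>0 ⇒ λ=+0.714513
r₁ = λ·B[:,0] = (+0.90846,-0.28111,+0.30934); r₂ = λ·B[:,1] = (+0.05762,+0.81722,+0.57343)
r₃ = r₁×r₂ = (-0.41399,-0.50312,+0.75861); SVD([r₁ r₂ r₃]) → R = UVᵀ:
  R  [+0.90846 +0.05762 -0.41399]
  R  [-0.28111 +0.81722 -0.50312]
  R  [+0.30934 +0.57343 +0.75861]
t = (-0.21705, -0.00979, +0.71451) m
tr R = 2.484286; θ = arccos((tr R − 1)/2) = 0.734534 rad = 42.086°
axis k = ((R−Rᵀ)₃₂, (R−Rᵀ)₁₃, (R−Rᵀ)₂₁) / (2 sinθ) = (+0.803106, -0.539603, -0.252686)
rvec = θ·k = (+0.589909, -0.396357, -0.185606)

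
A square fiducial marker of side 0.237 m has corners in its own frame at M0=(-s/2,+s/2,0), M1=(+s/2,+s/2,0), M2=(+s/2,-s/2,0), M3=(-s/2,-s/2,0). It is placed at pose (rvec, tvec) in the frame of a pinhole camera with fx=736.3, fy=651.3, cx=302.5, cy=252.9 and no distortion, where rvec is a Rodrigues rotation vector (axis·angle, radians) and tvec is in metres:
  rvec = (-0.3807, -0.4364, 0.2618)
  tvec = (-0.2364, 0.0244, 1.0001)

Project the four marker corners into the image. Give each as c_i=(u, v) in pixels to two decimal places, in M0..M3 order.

Intrinsics K: fx=736.3, fy=651.3, cx=302.5, cy=252.9
Marker side s = 0.237 m; corners in marker frame (Z=0):
  M0 = (-0.1185, +0.1185, 0)
  M1 = (+0.1185, +0.1185, 0)
  M2 = (+0.1185, -0.1185, 0)
  M3 = (-0.1185, -0.1185, 0)
rvec = (-0.3807, -0.4364, 0.2618), |rvec| = θ = 0.63554 rad = 36.414°
Rodrigues: sinθ=0.59362, 1−cosθ=0.19525; R = I + sinθ·[k]× + (1−cosθ)·[k]×²:
    [+0.87481 -0.16422 -0.45579]
    [+0.32484 +0.89681 +0.30036]
    [+0.35943 -0.41081 +0.83788]
t = (-0.2364, 0.0244, 1.0001) m
M0: Pc = R·M0+t = (-0.35952, +0.09218, +0.90883); u = 736.3·(-0.35952)/0.90883 + 302.5 = 11.2254, v = 651.3·(+0.09218)/0.90883 + 252.9 = 318.9587
M1: Pc = R·M1+t = (-0.15220, +0.16917, +0.99401); u = 736.3·(-0.15220)/0.99401 + 302.5 = 189.7636, v = 651.3·(+0.16917)/0.99401 + 252.9 = 363.7411
M2: Pc = R·M2+t = (-0.11328, -0.04338, +1.09137); u = 736.3·(-0.11328)/1.09137 + 302.5 = 226.0783, v = 651.3·(-0.04338)/1.09137 + 252.9 = 227.0130
M3: Pc = R·M3+t = (-0.32060, -0.12037, +1.00619); u = 736.3·(-0.32060)/1.00619 + 302.5 = 67.8905, v = 651.3·(-0.12037)/1.00619 + 252.9 = 174.9883

c0=(11.23, 318.96) c1=(189.76, 363.74) c2=(226.08, 227.01) c3=(67.89, 174.99)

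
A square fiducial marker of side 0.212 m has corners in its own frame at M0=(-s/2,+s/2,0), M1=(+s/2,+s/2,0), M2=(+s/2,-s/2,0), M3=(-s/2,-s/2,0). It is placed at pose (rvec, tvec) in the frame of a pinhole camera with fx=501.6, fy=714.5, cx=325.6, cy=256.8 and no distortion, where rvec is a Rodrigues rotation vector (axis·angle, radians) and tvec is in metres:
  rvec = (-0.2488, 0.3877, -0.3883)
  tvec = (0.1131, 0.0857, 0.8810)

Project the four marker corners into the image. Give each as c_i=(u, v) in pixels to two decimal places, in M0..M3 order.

c0=(357.63, 438.59) c1=(471.74, 377.02) c2=(422.44, 213.73) c3=(319.68, 282.68)

Intrinsics K: fx=501.6, fy=714.5, cx=325.6, cy=256.8
Marker side s = 0.212 m; corners in marker frame (Z=0):
  M0 = (-0.1060, +0.1060, 0)
  M1 = (+0.1060, +0.1060, 0)
  M2 = (+0.1060, -0.1060, 0)
  M3 = (-0.1060, -0.1060, 0)
rvec = (-0.2488, 0.3877, -0.3883), |rvec| = θ = 0.60249 rad = 34.520°
Rodrigues: sinθ=0.56669, 1−cosθ=0.17607; R = I + sinθ·[k]× + (1−cosθ)·[k]×²:
    [+0.85395 +0.31844 +0.41153]
    [-0.41202 +0.89684 +0.16100]
    [-0.31781 -0.30704 +0.89706]
t = (0.1131, 0.0857, 0.8810) m
M0: Pc = R·M0+t = (+0.05634, +0.22444, +0.88214); u = 501.6·(+0.05634)/0.88214 + 325.6 = 357.6334, v = 714.5·(+0.22444)/0.88214 + 256.8 = 438.5869
M1: Pc = R·M1+t = (+0.23737, +0.13709, +0.81477); u = 501.6·(+0.23737)/0.81477 + 325.6 = 471.7363, v = 714.5·(+0.13709)/0.81477 + 256.8 = 377.0202
M2: Pc = R·M2+t = (+0.16986, -0.05304, +0.87986); u = 501.6·(+0.16986)/0.87986 + 325.6 = 422.4382, v = 714.5·(-0.05304)/0.87986 + 256.8 = 213.7290
M3: Pc = R·M3+t = (-0.01117, +0.03431, +0.94723); u = 501.6·(-0.01117)/0.94723 + 325.6 = 319.6828, v = 714.5·(+0.03431)/0.94723 + 256.8 = 282.6795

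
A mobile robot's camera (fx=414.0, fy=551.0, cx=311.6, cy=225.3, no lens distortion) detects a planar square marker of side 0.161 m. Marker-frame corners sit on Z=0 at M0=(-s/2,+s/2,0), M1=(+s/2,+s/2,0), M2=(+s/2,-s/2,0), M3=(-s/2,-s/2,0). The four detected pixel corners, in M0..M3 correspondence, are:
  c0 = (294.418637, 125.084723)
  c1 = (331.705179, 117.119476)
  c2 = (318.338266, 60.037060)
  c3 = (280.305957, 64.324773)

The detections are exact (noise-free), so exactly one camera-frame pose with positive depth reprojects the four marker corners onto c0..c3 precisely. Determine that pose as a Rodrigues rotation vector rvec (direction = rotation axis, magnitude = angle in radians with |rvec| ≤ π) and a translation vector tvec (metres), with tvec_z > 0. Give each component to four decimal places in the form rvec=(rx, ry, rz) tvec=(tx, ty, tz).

rvec=(-0.1120, -0.5765, -0.2834) tvec=(-0.0167, -0.3473, 1.4302)

Intrinsics K: fx=414.0, fy=551.0, cx=311.6, cy=225.3
Marker side s = 0.161 m; corners in marker frame (Z=0):
  M0 = (-0.0805, +0.0805, 0)
  M1 = (+0.0805, +0.0805, 0)
  M2 = (+0.0805, -0.0805, 0)
  M3 = (-0.0805, -0.0805, 0)
Detected image corners:
  c0 = (294.418637, 125.084723) px
  c1 = (331.705179, 117.119476) px
  c2 = (318.338266, 60.037060) px
  c3 = (280.305957, 64.324773) px
Planar DLT: solve 8×8 A·h = b for H (H[2,2]=1):
  H  [+352.04790 +79.82908 +306.76701]
  H  [-2.67918 +363.98740 +91.50424]
  H  [+0.38582 -0.01776 +1.00000]
B = K⁻¹H; ‖b₁‖=0.699190, ‖b₂‖=0.699190; λ = 2/(‖b₁‖+‖b₂‖) = 1.430227, sign → tz>0 ⇒ λ=+1.430227
r₁ = λ·B[:,0] = (+0.80088,-0.23259,+0.55181); r₂ = λ·B[:,1] = (+0.29490,+0.95519,-0.02541)
r₃ = r₁×r₂ = (-0.52117,+0.18308,+0.83358); SVD([r₁ r₂ r₃]) → R = UVᵀ:
  R  [+0.80088 +0.29490 -0.52117]
  R  [-0.23259 +0.95519 +0.18308]
  R  [+0.55181 -0.02541 +0.83358]
t = (-0.01670, -0.34729, +1.43023) m
tr R = 2.589651; θ = arccos((tr R − 1)/2) = 0.652076 rad = 37.361°
axis k = ((R−Rᵀ)₃₂, (R−Rᵀ)₁₃, (R−Rᵀ)₂₁) / (2 sinθ) = (-0.171781, -0.884078, -0.434622)
rvec = θ·k = (-0.112015, -0.576487, -0.283407)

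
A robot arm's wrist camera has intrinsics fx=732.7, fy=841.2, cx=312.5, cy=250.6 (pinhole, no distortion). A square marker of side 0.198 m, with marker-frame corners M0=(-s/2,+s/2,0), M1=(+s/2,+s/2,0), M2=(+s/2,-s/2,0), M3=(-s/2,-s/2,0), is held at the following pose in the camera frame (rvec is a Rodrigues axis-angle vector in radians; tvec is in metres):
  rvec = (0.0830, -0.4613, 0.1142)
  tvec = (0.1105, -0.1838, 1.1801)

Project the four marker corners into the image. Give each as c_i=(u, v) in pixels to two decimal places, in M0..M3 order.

Intrinsics K: fx=732.7, fy=841.2, cx=312.5, cy=250.6
Marker side s = 0.198 m; corners in marker frame (Z=0):
  M0 = (-0.0990, +0.0990, 0)
  M1 = (+0.0990, +0.0990, 0)
  M2 = (+0.0990, -0.0990, 0)
  M3 = (-0.0990, -0.0990, 0)
rvec = (0.0830, -0.4613, 0.1142), |rvec| = θ = 0.48242 rad = 27.641°
Rodrigues: sinθ=0.46392, 1−cosθ=0.11412; R = I + sinθ·[k]× + (1−cosθ)·[k]×²:
    [+0.88925 -0.12860 -0.43897]
    [+0.09105 +0.99023 -0.10565]
    [+0.44826 +0.05398 +0.89227]
t = (0.1105, -0.1838, 1.1801) m
M0: Pc = R·M0+t = (+0.00973, -0.09478, +1.14107); u = 732.7·(+0.00973)/1.14107 + 312.5 = 318.7496, v = 841.2·(-0.09478)/1.14107 + 250.6 = 180.7269
M1: Pc = R·M1+t = (+0.18580, -0.07675, +1.22982); u = 732.7·(+0.18580)/1.22982 + 312.5 = 423.1983, v = 841.2·(-0.07675)/1.22982 + 250.6 = 198.1002
M2: Pc = R·M2+t = (+0.21127, -0.27282, +1.21913); u = 732.7·(+0.21127)/1.21913 + 312.5 = 439.4717, v = 841.2·(-0.27282)/1.21913 + 250.6 = 62.3555
M3: Pc = R·M3+t = (+0.03520, -0.29085, +1.13038); u = 732.7·(+0.03520)/1.13038 + 312.5 = 335.3131, v = 841.2·(-0.29085)/1.13038 + 250.6 = 34.1594

c0=(318.75, 180.73) c1=(423.20, 198.10) c2=(439.47, 62.36) c3=(335.31, 34.16)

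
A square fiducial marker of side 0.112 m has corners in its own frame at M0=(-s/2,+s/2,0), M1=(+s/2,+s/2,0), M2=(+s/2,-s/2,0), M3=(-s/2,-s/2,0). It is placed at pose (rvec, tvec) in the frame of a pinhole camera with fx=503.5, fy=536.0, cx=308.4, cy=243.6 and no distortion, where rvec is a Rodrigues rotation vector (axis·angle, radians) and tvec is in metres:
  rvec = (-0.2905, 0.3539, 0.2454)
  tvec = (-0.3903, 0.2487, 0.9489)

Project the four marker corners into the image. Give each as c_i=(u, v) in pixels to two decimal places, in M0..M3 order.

c0=(67.78, 406.33) c1=(112.84, 425.85) c2=(135.38, 361.47) c3=(90.56, 345.21)

Intrinsics K: fx=503.5, fy=536.0, cx=308.4, cy=243.6
Marker side s = 0.112 m; corners in marker frame (Z=0):
  M0 = (-0.0560, +0.0560, 0)
  M1 = (+0.0560, +0.0560, 0)
  M2 = (+0.0560, -0.0560, 0)
  M3 = (-0.0560, -0.0560, 0)
rvec = (-0.2905, 0.3539, 0.2454), |rvec| = θ = 0.51948 rad = 29.764°
Rodrigues: sinθ=0.49643, 1−cosθ=0.13192; R = I + sinθ·[k]× + (1−cosθ)·[k]×²:
    [+0.90933 -0.28477 +0.30335]
    [+0.18425 +0.92931 +0.32007]
    [-0.37305 -0.23515 +0.89752]
t = (-0.3903, 0.2487, 0.9489) m
M0: Pc = R·M0+t = (-0.45717, +0.29042, +0.95662); u = 503.5·(-0.45717)/0.95662 + 308.4 = 67.7773, v = 536.0·(+0.29042)/0.95662 + 243.6 = 406.3254
M1: Pc = R·M1+t = (-0.35532, +0.31106, +0.91484); u = 503.5·(-0.35532)/0.91484 + 308.4 = 112.8405, v = 536.0·(+0.31106)/0.91484 + 243.6 = 425.8478
M2: Pc = R·M2+t = (-0.32343, +0.20698, +0.94118); u = 503.5·(-0.32343)/0.94118 + 308.4 = 135.3752, v = 536.0·(+0.20698)/0.94118 + 243.6 = 361.4732
M3: Pc = R·M3+t = (-0.42528, +0.18634, +0.98296); u = 503.5·(-0.42528)/0.98296 + 308.4 = 90.5616, v = 536.0·(+0.18634)/0.98296 + 243.6 = 345.2102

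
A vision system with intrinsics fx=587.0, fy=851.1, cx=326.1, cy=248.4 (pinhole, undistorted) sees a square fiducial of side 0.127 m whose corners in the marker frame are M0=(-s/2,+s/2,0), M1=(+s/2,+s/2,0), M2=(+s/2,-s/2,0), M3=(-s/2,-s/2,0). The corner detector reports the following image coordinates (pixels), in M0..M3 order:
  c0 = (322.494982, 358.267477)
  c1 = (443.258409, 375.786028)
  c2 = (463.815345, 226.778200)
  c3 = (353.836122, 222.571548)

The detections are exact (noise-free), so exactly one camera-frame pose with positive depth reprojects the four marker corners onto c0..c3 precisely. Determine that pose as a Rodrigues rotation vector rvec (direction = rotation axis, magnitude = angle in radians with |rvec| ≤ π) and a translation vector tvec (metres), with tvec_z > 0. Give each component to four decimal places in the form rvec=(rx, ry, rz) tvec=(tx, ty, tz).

rvec=(-0.6482, 0.4000, 0.1778) tvec=(0.0720, 0.0315, 0.6209)

Intrinsics K: fx=587.0, fy=851.1, cx=326.1, cy=248.4
Marker side s = 0.127 m; corners in marker frame (Z=0):
  M0 = (-0.0635, +0.0635, 0)
  M1 = (+0.0635, +0.0635, 0)
  M2 = (+0.0635, -0.0635, 0)
  M3 = (-0.0635, -0.0635, 0)
Detected image corners:
  c0 = (322.494982, 358.267477) px
  c1 = (443.258409, 375.786028) px
  c2 = (463.815345, 226.778200) px
  c3 = (353.836122, 222.571548) px
Planar DLT: solve 8×8 A·h = b for H (H[2,2]=1):
  H  [+641.34391 -557.01438 +394.13208]
  H  [-115.25026 +856.40897 +291.61389]
  H  [-0.66869 -0.88641 +1.00000]
B = K⁻¹H; ‖b₁‖=1.610649, ‖b₂‖=1.610649; λ = 2/(‖b₁‖+‖b₂‖) = 0.620868, sign → tz>0 ⇒ λ=+0.620868
r₁ = λ·B[:,0] = (+0.90899,+0.03710,-0.41517); r₂ = λ·B[:,1] = (-0.28341,+0.78536,-0.55035)
r₃ = r₁×r₂ = (+0.30564,+0.61792,+0.72440); SVD([r₁ r₂ r₃]) → R = UVᵀ:
  R  [+0.90899 -0.28341 +0.30564]
  R  [+0.03710 +0.78536 +0.61792]
  R  [-0.41517 -0.55035 +0.72440]
t = (+0.07196, +0.03152, +0.62087) m
tr R = 2.418751; θ = arccos((tr R − 1)/2) = 0.782185 rad = 44.816°
axis k = ((R−Rᵀ)₃₂, (R−Rᵀ)₁₃, (R−Rᵀ)₂₁) / (2 sinθ) = (-0.828758, +0.511335, +0.227367)
rvec = θ·k = (-0.648242, +0.399959, +0.177843)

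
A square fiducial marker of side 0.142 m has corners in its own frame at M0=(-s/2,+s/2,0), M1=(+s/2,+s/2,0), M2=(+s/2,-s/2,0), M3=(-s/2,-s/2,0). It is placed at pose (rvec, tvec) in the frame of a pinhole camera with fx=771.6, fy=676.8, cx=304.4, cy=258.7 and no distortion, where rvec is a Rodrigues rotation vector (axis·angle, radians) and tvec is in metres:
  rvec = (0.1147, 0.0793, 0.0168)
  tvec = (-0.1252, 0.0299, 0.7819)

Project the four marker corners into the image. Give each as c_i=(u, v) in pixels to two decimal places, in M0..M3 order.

Intrinsics K: fx=771.6, fy=676.8, cx=304.4, cy=258.7
Marker side s = 0.142 m; corners in marker frame (Z=0):
  M0 = (-0.0710, +0.0710, 0)
  M1 = (+0.0710, +0.0710, 0)
  M2 = (+0.0710, -0.0710, 0)
  M3 = (-0.0710, -0.0710, 0)
rvec = (0.1147, 0.0793, 0.0168), |rvec| = θ = 0.14045 rad = 8.047°
Rodrigues: sinθ=0.13999, 1−cosθ=0.00985; R = I + sinθ·[k]× + (1−cosθ)·[k]×²:
    [+0.99672 -0.01220 +0.08000]
    [+0.02129 +0.99329 -0.11366]
    [-0.07808 +0.11499 +0.99029]
t = (-0.1252, 0.0299, 0.7819) m
M0: Pc = R·M0+t = (-0.19683, +0.09891, +0.79561); u = 771.6·(-0.19683)/0.79561 + 304.4 = 113.5059, v = 676.8·(+0.09891)/0.79561 + 258.7 = 342.8419
M1: Pc = R·M1+t = (-0.05530, +0.10193, +0.78452); u = 771.6·(-0.05530)/0.78452 + 304.4 = 250.0114, v = 676.8·(+0.10193)/0.78452 + 258.7 = 346.6385
M2: Pc = R·M2+t = (-0.05357, -0.03911, +0.76819); u = 771.6·(-0.05357)/0.76819 + 304.4 = 250.5960, v = 676.8·(-0.03911)/0.76819 + 258.7 = 224.2408
M3: Pc = R·M3+t = (-0.19510, -0.04213, +0.77928); u = 771.6·(-0.19510)/0.77928 + 304.4 = 111.2220, v = 676.8·(-0.04213)/0.77928 + 258.7 = 222.1060

c0=(113.51, 342.84) c1=(250.01, 346.64) c2=(250.60, 224.24) c3=(111.22, 222.11)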